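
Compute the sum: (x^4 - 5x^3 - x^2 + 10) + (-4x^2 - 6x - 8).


Align terms by degree and add:
  x^4 - 5x^3 - x^2 + 10
  -4x^2 - 6x - 8
= x^4 - 5x^3 - 5x^2 - 6x + 2


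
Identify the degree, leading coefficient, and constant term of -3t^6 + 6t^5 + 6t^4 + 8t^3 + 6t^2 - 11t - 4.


Highest power of t is 6, with coefficient -3. Constant term is -4.
Degree = 6, leading coefficient = -3, constant term = -4


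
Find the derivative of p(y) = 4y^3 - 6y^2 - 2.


Apply the power rule term by term:
  d/dy(4y^3) = 12y^2
  d/dy(-6y^2) = -12y
  d/dy(-2) = 0
p'(y) = 12y^2 - 12y


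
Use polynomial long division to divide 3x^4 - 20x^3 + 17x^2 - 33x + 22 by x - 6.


(3x^4 - 20x^3 + 17x^2 - 33x + 22) / (x - 6)
Step 1: 3x^3 * (x - 6) = 3x^4 - 18x^3; subtract.
Step 2: -2x^2 * (x - 6) = -2x^3 + 12x^2; subtract.
Step 3: 5x * (x - 6) = 5x^2 - 30x; subtract.
Step 4: -3 * (x - 6) = -3x + 18; subtract.
Quotient: 3x^3 - 2x^2 + 5x - 3, Remainder: 4


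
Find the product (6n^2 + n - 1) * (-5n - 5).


Distribute each term of the first polynomial:
  (6n^2)(-5n - 5) = -30n^3 - 30n^2
  (n)(-5n - 5) = -5n^2 - 5n
  (-1)(-5n - 5) = 5n + 5
Sum: -30n^3 - 35n^2 + 5


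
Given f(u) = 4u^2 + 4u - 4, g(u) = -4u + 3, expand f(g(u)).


Substitute g(u) into f:
f(g(u)) = 4*(-4u + 3)^2 + 4*(-4u + 3) + (-4)
(-4u + 3)^2 = 16u^2 - 24u + 9
Expand and combine: 64u^2 - 112u + 44


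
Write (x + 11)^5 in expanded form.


Expand (x + 11)^5 by repeated multiplication:
  (x + 11)^2 = x^2 + 22x + 121
  (x + 11)^3 = x^3 + 33x^2 + 363x + 1331
  (x + 11)^4 = x^4 + 44x^3 + 726x^2 + 5324x + 14641
= x^5 + 55x^4 + 1210x^3 + 13310x^2 + 73205x + 161051


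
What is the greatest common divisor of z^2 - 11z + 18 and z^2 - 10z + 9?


Factor each:
  z^2 - 11z + 18 = (z - 9)(z - 2)
  z^2 - 10z + 9 = (z - 9)(z - 1)
Common monic factor: z - 9


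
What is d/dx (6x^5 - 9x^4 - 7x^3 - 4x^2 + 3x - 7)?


Apply the power rule term by term:
  d/dx(6x^5) = 30x^4
  d/dx(-9x^4) = -36x^3
  d/dx(-7x^3) = -21x^2
  d/dx(-4x^2) = -8x
  d/dx(3x) = 3
  d/dx(-7) = 0
p'(x) = 30x^4 - 36x^3 - 21x^2 - 8x + 3


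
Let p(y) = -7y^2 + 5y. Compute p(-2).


Using direct substitution:
  -7 * (-2)^2 = -28
  5 * (-2)^1 = -10
  constant: 0
Sum = -28 - 10 + 0 = -38


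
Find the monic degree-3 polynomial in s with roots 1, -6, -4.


p(s) = (s - 1)(s + 6)(s + 4)
Expand: s^3 + 9s^2 + 14s - 24


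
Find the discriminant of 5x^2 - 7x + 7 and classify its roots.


D = b^2 - 4ac = (-7)^2 - 4(5)(7) = 49 - 140 = -91
Since D < 0: two complex conjugate roots (no real roots)


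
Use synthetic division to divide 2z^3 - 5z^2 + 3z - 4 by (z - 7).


Synthetic division with c = 7. Coefficients: 2, -5, 3, -4
Bring down 2.
  2 * 7 = 14; 14 - 5 = 9
  9 * 7 = 63; 63 + 3 = 66
  66 * 7 = 462; 462 - 4 = 458
Quotient: 2z^2 + 9z + 66, Remainder: 458


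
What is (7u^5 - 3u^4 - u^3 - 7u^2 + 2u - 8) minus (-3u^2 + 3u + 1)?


Distribute the minus sign:
  (7u^5 - 3u^4 - u^3 - 7u^2 + 2u - 8)
- (-3u^2 + 3u + 1)
Negate second polynomial: 3u^2 - 3u - 1
Add: 7u^5 - 3u^4 - u^3 - 4u^2 - u - 9


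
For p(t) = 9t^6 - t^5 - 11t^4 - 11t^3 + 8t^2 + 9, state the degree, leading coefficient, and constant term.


Highest power of t is 6, with coefficient 9. Constant term is 9.
Degree = 6, leading coefficient = 9, constant term = 9


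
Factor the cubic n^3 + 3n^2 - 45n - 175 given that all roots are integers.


Try integer roots (divisors of -175). n=-5: p(-5)=0.
Divide out (n + 5): quotient is n^2 - 2n - 35.
Factor the quadratic: (n + 5)(n - 7)
Result: (n + 5)(n + 5)(n - 7)


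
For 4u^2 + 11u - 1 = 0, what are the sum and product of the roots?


For au^2+bu+c=0: sum = -b/a, product = c/a.
a=4, b=11, c=-1
Sum = -(11)/4 = -11/4
Product = (-1)/4 = -1/4


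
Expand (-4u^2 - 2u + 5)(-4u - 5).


Distribute each term of the first polynomial:
  (-4u^2)(-4u - 5) = 16u^3 + 20u^2
  (-2u)(-4u - 5) = 8u^2 + 10u
  (5)(-4u - 5) = -20u - 25
Sum: 16u^3 + 28u^2 - 10u - 25


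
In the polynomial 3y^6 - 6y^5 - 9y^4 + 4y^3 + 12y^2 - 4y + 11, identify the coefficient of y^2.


Read off the coefficient of y^2: 12


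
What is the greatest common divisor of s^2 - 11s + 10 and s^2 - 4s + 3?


Factor each:
  s^2 - 11s + 10 = (s - 1)(s - 10)
  s^2 - 4s + 3 = (s - 1)(s - 3)
Common monic factor: s - 1


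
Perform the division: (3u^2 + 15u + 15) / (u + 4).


(3u^2 + 15u + 15) / (u + 4)
Step 1: 3u * (u + 4) = 3u^2 + 12u; subtract.
Step 2: 3 * (u + 4) = 3u + 12; subtract.
Quotient: 3u + 3, Remainder: 3


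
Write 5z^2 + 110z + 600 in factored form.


Roots satisfy r1 + r2 = -b/a = -22 and r1*r2 = c/a = 120.
So r1 = -10, r2 = -12.
5z^2 + 110z + 600 = 5(z - r1)(z - r2) = 5(z + 10)(z + 12)


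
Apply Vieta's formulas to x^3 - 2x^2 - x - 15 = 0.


Monic cubic x^3+bx^2+cx+d=0: sum=-b, pairwise sum=c, product=-d.
b=-2, c=-1, d=-15
r1+r2+r3 = 2
r1r2+r1r3+r2r3 = -1
r1r2r3 = 15


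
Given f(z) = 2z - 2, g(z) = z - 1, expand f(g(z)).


Substitute g(z) into f:
f(g(z)) = 2*(z - 1) + (-2)
Expand and combine: 2z - 4


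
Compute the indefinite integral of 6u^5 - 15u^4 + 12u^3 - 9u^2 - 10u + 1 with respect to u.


Reverse power rule on each term:
  ∫ 6u^5 du = u^6
  ∫ -15u^4 du = -3u^5
  ∫ 12u^3 du = 3u^4
  ∫ -9u^2 du = -3u^3
  ∫ -10u du = -5u^2
  ∫ 1 du = u
F(u) = u^6 - 3u^5 + 3u^4 - 3u^3 - 5u^2 + u + C


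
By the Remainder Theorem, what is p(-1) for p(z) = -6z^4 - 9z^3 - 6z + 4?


By the Remainder Theorem, the remainder equals p(-1):
  -6*(-1)^4 = -6
  -9*(-1)^3 = 9
  0*(-1)^2 = 0
  -6*(-1)^1 = 6
  constant: 4
Sum: -6 + 9 + 0 + 6 + 4 = 13


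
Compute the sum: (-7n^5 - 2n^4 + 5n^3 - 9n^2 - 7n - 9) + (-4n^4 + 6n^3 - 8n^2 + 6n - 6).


Align terms by degree and add:
  -7n^5 - 2n^4 + 5n^3 - 9n^2 - 7n - 9
  -4n^4 + 6n^3 - 8n^2 + 6n - 6
= -7n^5 - 6n^4 + 11n^3 - 17n^2 - n - 15


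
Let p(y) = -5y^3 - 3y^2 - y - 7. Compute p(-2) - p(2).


p(-2) = 23
p(2) = -61
p(-2) - p(2) = 23 + 61 = 84


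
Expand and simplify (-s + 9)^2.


Expand (-s + 9)^2 by repeated multiplication:
= s^2 - 18s + 81


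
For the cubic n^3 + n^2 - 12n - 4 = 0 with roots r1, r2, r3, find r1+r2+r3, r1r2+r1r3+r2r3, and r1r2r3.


Monic cubic n^3+bn^2+cn+d=0: sum=-b, pairwise sum=c, product=-d.
b=1, c=-12, d=-4
r1+r2+r3 = -1
r1r2+r1r3+r2r3 = -12
r1r2r3 = 4


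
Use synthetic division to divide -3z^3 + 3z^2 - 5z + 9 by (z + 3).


Synthetic division with c = -3. Coefficients: -3, 3, -5, 9
Bring down -3.
  -3 * -3 = 9; 9 + 3 = 12
  12 * -3 = -36; -36 - 5 = -41
  -41 * -3 = 123; 123 + 9 = 132
Quotient: -3z^2 + 12z - 41, Remainder: 132


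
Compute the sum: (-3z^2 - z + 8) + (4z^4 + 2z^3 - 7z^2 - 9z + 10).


Align terms by degree and add:
  -3z^2 - z + 8
+ 4z^4 + 2z^3 - 7z^2 - 9z + 10
= 4z^4 + 2z^3 - 10z^2 - 10z + 18


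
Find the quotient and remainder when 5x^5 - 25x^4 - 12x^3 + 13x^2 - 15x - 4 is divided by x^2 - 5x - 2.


(5x^5 - 25x^4 - 12x^3 + 13x^2 - 15x - 4) / (x^2 - 5x - 2)
Step 1: 5x^3 * (x^2 - 5x - 2) = 5x^5 - 25x^4 - 10x^3; subtract.
Step 2: 0 * (x^2 - 5x - 2) = 0; subtract.
Step 3: -2x * (x^2 - 5x - 2) = -2x^3 + 10x^2 + 4x; subtract.
Step 4: 3 * (x^2 - 5x - 2) = 3x^2 - 15x - 6; subtract.
Quotient: 5x^3 - 2x + 3, Remainder: -4x + 2


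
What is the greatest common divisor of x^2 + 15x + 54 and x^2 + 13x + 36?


Factor each:
  x^2 + 15x + 54 = (x + 9)(x + 6)
  x^2 + 13x + 36 = (x + 9)(x + 4)
Common monic factor: x + 9


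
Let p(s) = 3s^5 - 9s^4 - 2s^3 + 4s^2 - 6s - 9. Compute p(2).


Using direct substitution:
  3 * (2)^5 = 96
  -9 * (2)^4 = -144
  -2 * (2)^3 = -16
  4 * (2)^2 = 16
  -6 * (2)^1 = -12
  constant: -9
Sum = 96 - 144 - 16 + 16 - 12 - 9 = -69


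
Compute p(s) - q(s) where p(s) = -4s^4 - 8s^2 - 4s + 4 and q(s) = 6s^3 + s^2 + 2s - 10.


Distribute the minus sign:
  (-4s^4 - 8s^2 - 4s + 4)
- (6s^3 + s^2 + 2s - 10)
Negate second polynomial: -6s^3 - s^2 - 2s + 10
Add: -4s^4 - 6s^3 - 9s^2 - 6s + 14


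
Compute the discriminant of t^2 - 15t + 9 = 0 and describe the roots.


D = b^2 - 4ac = (-15)^2 - 4(1)(9) = 225 - 36 = 189
Since D > 0: two distinct irrational roots


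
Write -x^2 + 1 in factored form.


Roots satisfy r1 + r2 = -b/a = 0 and r1*r2 = c/a = -1.
So r1 = 1, r2 = -1.
-x^2 + 1 = -(x - r1)(x - r2) = -(x - 1)(x + 1)


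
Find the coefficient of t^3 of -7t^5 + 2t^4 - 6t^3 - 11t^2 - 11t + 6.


Read off the coefficient of t^3: -6


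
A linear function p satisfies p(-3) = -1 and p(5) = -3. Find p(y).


p(y) = my + b. Using p(-3)=-1, p(5)=-3:
m = (-1 + 3)/(-3 - 5) = 2/-8 = -1/4
b = -1 - m*(-3) = -1 - 3/4 = -7/4
p(y) = -(1/4)y - (7/4)


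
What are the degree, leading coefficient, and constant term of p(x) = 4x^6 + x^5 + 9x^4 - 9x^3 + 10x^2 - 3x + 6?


Highest power of x is 6, with coefficient 4. Constant term is 6.
Degree = 6, leading coefficient = 4, constant term = 6


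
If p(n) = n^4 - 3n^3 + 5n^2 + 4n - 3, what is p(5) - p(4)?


p(5) = 392
p(4) = 157
p(5) - p(4) = 392 - 157 = 235


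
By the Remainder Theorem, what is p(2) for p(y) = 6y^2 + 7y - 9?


By the Remainder Theorem, the remainder equals p(2):
  6*(2)^2 = 24
  7*(2)^1 = 14
  constant: -9
Sum: 24 + 14 - 9 = 29


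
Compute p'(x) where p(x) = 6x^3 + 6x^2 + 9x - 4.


Apply the power rule term by term:
  d/dx(6x^3) = 18x^2
  d/dx(6x^2) = 12x
  d/dx(9x) = 9
  d/dx(-4) = 0
p'(x) = 18x^2 + 12x + 9


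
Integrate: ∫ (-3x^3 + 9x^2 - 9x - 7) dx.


Reverse power rule on each term:
  ∫ -3x^3 dx = -(3/4)x^4
  ∫ 9x^2 dx = 3x^3
  ∫ -9x dx = -(9/2)x^2
  ∫ -7 dx = -7x
F(x) = -(3/4)x^4 + 3x^3 - (9/2)x^2 - 7x + C


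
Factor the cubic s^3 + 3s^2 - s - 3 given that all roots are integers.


Try integer roots (divisors of -3). s=1: p(1)=0.
Divide out (s - 1): quotient is s^2 + 4s + 3.
Factor the quadratic: (s + 3)(s + 1)
Result: (s - 1)(s + 3)(s + 1)


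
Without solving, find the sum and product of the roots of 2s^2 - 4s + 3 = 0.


For as^2+bs+c=0: sum = -b/a, product = c/a.
a=2, b=-4, c=3
Sum = -(-4)/2 = 2
Product = (3)/2 = 3/2


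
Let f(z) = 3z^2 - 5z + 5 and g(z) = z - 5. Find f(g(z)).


Substitute g(z) into f:
f(g(z)) = 3*(z - 5)^2 + (-5)*(z - 5) + 5
(z - 5)^2 = z^2 - 10z + 25
Expand and combine: 3z^2 - 35z + 105


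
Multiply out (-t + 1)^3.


Expand (-t + 1)^3 by repeated multiplication:
  (-t + 1)^2 = t^2 - 2t + 1
= -t^3 + 3t^2 - 3t + 1


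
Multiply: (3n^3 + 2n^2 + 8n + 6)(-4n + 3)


Distribute each term of the first polynomial:
  (3n^3)(-4n + 3) = -12n^4 + 9n^3
  (2n^2)(-4n + 3) = -8n^3 + 6n^2
  (8n)(-4n + 3) = -32n^2 + 24n
  (6)(-4n + 3) = -24n + 18
Sum: -12n^4 + n^3 - 26n^2 + 18


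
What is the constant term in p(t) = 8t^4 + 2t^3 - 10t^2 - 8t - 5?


Read off the constant term: -5


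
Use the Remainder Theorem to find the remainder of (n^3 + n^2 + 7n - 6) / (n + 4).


By the Remainder Theorem, the remainder equals p(-4):
  1*(-4)^3 = -64
  1*(-4)^2 = 16
  7*(-4)^1 = -28
  constant: -6
Sum: -64 + 16 - 28 - 6 = -82


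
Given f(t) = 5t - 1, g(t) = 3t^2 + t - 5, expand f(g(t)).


Substitute g(t) into f:
f(g(t)) = 5*(3t^2 + t - 5) + (-1)
Expand and combine: 15t^2 + 5t - 26


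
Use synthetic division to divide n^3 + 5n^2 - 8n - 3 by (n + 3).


Synthetic division with c = -3. Coefficients: 1, 5, -8, -3
Bring down 1.
  1 * -3 = -3; -3 + 5 = 2
  2 * -3 = -6; -6 - 8 = -14
  -14 * -3 = 42; 42 - 3 = 39
Quotient: n^2 + 2n - 14, Remainder: 39


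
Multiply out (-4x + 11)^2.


Expand (-4x + 11)^2 by repeated multiplication:
= 16x^2 - 88x + 121


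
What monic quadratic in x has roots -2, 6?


p(x) = (x + 2)(x - 6)
Expand: x^2 - 4x - 12


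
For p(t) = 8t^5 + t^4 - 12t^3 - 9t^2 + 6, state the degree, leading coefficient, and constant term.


Highest power of t is 5, with coefficient 8. Constant term is 6.
Degree = 5, leading coefficient = 8, constant term = 6


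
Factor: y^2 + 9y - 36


Roots satisfy r1 + r2 = -b/a = -9 and r1*r2 = c/a = -36.
So r1 = -12, r2 = 3.
y^2 + 9y - 36 = (y - r1)(y - r2) = (y + 12)(y - 3)


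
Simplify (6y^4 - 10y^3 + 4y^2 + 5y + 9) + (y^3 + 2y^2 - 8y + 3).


Align terms by degree and add:
  6y^4 - 10y^3 + 4y^2 + 5y + 9
+ y^3 + 2y^2 - 8y + 3
= 6y^4 - 9y^3 + 6y^2 - 3y + 12


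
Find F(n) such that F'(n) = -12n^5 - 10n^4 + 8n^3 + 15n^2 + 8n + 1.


Reverse power rule on each term:
  ∫ -12n^5 dn = -2n^6
  ∫ -10n^4 dn = -2n^5
  ∫ 8n^3 dn = 2n^4
  ∫ 15n^2 dn = 5n^3
  ∫ 8n dn = 4n^2
  ∫ 1 dn = n
F(n) = -2n^6 - 2n^5 + 2n^4 + 5n^3 + 4n^2 + n + C


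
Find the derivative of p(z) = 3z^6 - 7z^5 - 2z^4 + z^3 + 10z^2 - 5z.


Apply the power rule term by term:
  d/dz(3z^6) = 18z^5
  d/dz(-7z^5) = -35z^4
  d/dz(-2z^4) = -8z^3
  d/dz(z^3) = 3z^2
  d/dz(10z^2) = 20z
  d/dz(-5z) = -5
p'(z) = 18z^5 - 35z^4 - 8z^3 + 3z^2 + 20z - 5


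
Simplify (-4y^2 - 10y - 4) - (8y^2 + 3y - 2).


Distribute the minus sign:
  (-4y^2 - 10y - 4)
- (8y^2 + 3y - 2)
Negate second polynomial: -8y^2 - 3y + 2
Add: -12y^2 - 13y - 2


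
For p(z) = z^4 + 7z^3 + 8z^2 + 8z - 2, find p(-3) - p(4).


p(-3) = -62
p(4) = 862
p(-3) - p(4) = -62 - 862 = -924


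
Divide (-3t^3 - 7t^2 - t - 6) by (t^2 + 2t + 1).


(-3t^3 - 7t^2 - t - 6) / (t^2 + 2t + 1)
Step 1: -3t * (t^2 + 2t + 1) = -3t^3 - 6t^2 - 3t; subtract.
Step 2: -1 * (t^2 + 2t + 1) = -t^2 - 2t - 1; subtract.
Quotient: -3t - 1, Remainder: 4t - 5


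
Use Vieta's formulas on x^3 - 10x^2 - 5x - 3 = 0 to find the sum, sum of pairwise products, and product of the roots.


Monic cubic x^3+bx^2+cx+d=0: sum=-b, pairwise sum=c, product=-d.
b=-10, c=-5, d=-3
r1+r2+r3 = 10
r1r2+r1r3+r2r3 = -5
r1r2r3 = 3


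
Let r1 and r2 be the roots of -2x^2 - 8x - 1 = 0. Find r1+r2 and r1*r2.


For ax^2+bx+c=0: sum = -b/a, product = c/a.
a=-2, b=-8, c=-1
Sum = -(-8)/-2 = -4
Product = (-1)/-2 = 1/2


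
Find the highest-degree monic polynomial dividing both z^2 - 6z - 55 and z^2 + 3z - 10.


Factor each:
  z^2 - 6z - 55 = (z + 5)(z - 11)
  z^2 + 3z - 10 = (z + 5)(z - 2)
Common monic factor: z + 5


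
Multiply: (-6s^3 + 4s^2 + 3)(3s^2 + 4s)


Distribute each term of the first polynomial:
  (-6s^3)(3s^2 + 4s) = -18s^5 - 24s^4
  (4s^2)(3s^2 + 4s) = 12s^4 + 16s^3
  (3)(3s^2 + 4s) = 9s^2 + 12s
Sum: -18s^5 - 12s^4 + 16s^3 + 9s^2 + 12s


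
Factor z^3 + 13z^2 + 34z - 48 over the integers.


Try integer roots (divisors of -48). z=-6: p(-6)=0.
Divide out (z + 6): quotient is z^2 + 7z - 8.
Factor the quadratic: (z - 1)(z + 8)
Result: (z + 6)(z - 1)(z + 8)


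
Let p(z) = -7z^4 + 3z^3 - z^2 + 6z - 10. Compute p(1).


Using direct substitution:
  -7 * (1)^4 = -7
  3 * (1)^3 = 3
  -1 * (1)^2 = -1
  6 * (1)^1 = 6
  constant: -10
Sum = -7 + 3 - 1 + 6 - 10 = -9


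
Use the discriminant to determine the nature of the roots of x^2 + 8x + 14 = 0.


D = b^2 - 4ac = (8)^2 - 4(1)(14) = 64 - 56 = 8
Since D > 0: two distinct irrational roots


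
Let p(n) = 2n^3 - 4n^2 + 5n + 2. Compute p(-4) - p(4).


p(-4) = -210
p(4) = 86
p(-4) - p(4) = -210 - 86 = -296


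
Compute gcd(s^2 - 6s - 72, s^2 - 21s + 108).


Factor each:
  s^2 - 6s - 72 = (s - 12)(s + 6)
  s^2 - 21s + 108 = (s - 12)(s - 9)
Common monic factor: s - 12


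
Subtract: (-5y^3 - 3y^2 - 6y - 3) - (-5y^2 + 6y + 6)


Distribute the minus sign:
  (-5y^3 - 3y^2 - 6y - 3)
- (-5y^2 + 6y + 6)
Negate second polynomial: 5y^2 - 6y - 6
Add: -5y^3 + 2y^2 - 12y - 9


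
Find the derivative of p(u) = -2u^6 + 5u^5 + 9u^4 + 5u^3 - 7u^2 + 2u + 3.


Apply the power rule term by term:
  d/du(-2u^6) = -12u^5
  d/du(5u^5) = 25u^4
  d/du(9u^4) = 36u^3
  d/du(5u^3) = 15u^2
  d/du(-7u^2) = -14u
  d/du(2u) = 2
  d/du(3) = 0
p'(u) = -12u^5 + 25u^4 + 36u^3 + 15u^2 - 14u + 2


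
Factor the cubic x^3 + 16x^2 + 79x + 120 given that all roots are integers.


Try integer roots (divisors of 120). x=-3: p(-3)=0.
Divide out (x + 3): quotient is x^2 + 13x + 40.
Factor the quadratic: (x + 5)(x + 8)
Result: (x + 3)(x + 5)(x + 8)


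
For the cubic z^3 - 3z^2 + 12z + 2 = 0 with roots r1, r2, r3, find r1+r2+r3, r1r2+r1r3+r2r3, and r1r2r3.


Monic cubic z^3+bz^2+cz+d=0: sum=-b, pairwise sum=c, product=-d.
b=-3, c=12, d=2
r1+r2+r3 = 3
r1r2+r1r3+r2r3 = 12
r1r2r3 = -2


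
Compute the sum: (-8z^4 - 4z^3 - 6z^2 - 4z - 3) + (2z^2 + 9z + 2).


Align terms by degree and add:
  -8z^4 - 4z^3 - 6z^2 - 4z - 3
+ 2z^2 + 9z + 2
= -8z^4 - 4z^3 - 4z^2 + 5z - 1


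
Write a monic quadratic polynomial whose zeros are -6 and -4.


p(x) = (x + 6)(x + 4)
Expand: x^2 + 10x + 24


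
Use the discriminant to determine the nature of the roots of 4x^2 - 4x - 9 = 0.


D = b^2 - 4ac = (-4)^2 - 4(4)(-9) = 16 + 144 = 160
Since D > 0: two distinct irrational roots


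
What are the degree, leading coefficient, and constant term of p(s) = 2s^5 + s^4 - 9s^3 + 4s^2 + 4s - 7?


Highest power of s is 5, with coefficient 2. Constant term is -7.
Degree = 5, leading coefficient = 2, constant term = -7


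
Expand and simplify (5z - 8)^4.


Expand (5z - 8)^4 by repeated multiplication:
  (5z - 8)^2 = 25z^2 - 80z + 64
  (5z - 8)^3 = 125z^3 - 600z^2 + 960z - 512
= 625z^4 - 4000z^3 + 9600z^2 - 10240z + 4096


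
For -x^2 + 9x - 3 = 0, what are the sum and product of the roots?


For ax^2+bx+c=0: sum = -b/a, product = c/a.
a=-1, b=9, c=-3
Sum = -(9)/-1 = 9
Product = (-3)/-1 = 3


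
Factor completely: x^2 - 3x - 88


Roots satisfy r1 + r2 = -b/a = 3 and r1*r2 = c/a = -88.
So r1 = -8, r2 = 11.
x^2 - 3x - 88 = (x - r1)(x - r2) = (x + 8)(x - 11)


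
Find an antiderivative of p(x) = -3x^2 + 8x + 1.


Reverse power rule on each term:
  ∫ -3x^2 dx = -x^3
  ∫ 8x dx = 4x^2
  ∫ 1 dx = x
F(x) = -x^3 + 4x^2 + x + C


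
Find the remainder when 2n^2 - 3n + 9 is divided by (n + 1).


By the Remainder Theorem, the remainder equals p(-1):
  2*(-1)^2 = 2
  -3*(-1)^1 = 3
  constant: 9
Sum: 2 + 3 + 9 = 14


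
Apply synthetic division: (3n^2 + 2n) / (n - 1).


Synthetic division with c = 1. Coefficients: 3, 2, 0
Bring down 3.
  3 * 1 = 3; 3 + 2 = 5
  5 * 1 = 5; 5 + 0 = 5
Quotient: 3n + 5, Remainder: 5


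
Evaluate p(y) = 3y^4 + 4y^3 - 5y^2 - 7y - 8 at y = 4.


Using direct substitution:
  3 * (4)^4 = 768
  4 * (4)^3 = 256
  -5 * (4)^2 = -80
  -7 * (4)^1 = -28
  constant: -8
Sum = 768 + 256 - 80 - 28 - 8 = 908


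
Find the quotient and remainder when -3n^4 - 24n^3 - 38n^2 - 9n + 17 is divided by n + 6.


(-3n^4 - 24n^3 - 38n^2 - 9n + 17) / (n + 6)
Step 1: -3n^3 * (n + 6) = -3n^4 - 18n^3; subtract.
Step 2: -6n^2 * (n + 6) = -6n^3 - 36n^2; subtract.
Step 3: -2n * (n + 6) = -2n^2 - 12n; subtract.
Step 4: 3 * (n + 6) = 3n + 18; subtract.
Quotient: -3n^3 - 6n^2 - 2n + 3, Remainder: -1


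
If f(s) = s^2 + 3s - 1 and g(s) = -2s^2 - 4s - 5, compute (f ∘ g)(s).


Substitute g(s) into f:
f(g(s)) = 1*(-2s^2 - 4s - 5)^2 + 3*(-2s^2 - 4s - 5) + (-1)
(-2s^2 - 4s - 5)^2 = 4s^4 + 16s^3 + 36s^2 + 40s + 25
Expand and combine: 4s^4 + 16s^3 + 30s^2 + 28s + 9


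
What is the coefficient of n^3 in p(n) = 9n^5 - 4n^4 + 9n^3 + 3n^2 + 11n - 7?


Read off the coefficient of n^3: 9


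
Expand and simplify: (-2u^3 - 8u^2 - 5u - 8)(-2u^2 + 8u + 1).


Distribute each term of the first polynomial:
  (-2u^3)(-2u^2 + 8u + 1) = 4u^5 - 16u^4 - 2u^3
  (-8u^2)(-2u^2 + 8u + 1) = 16u^4 - 64u^3 - 8u^2
  (-5u)(-2u^2 + 8u + 1) = 10u^3 - 40u^2 - 5u
  (-8)(-2u^2 + 8u + 1) = 16u^2 - 64u - 8
Sum: 4u^5 - 56u^3 - 32u^2 - 69u - 8


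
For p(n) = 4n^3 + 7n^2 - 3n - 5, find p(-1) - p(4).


p(-1) = 1
p(4) = 351
p(-1) - p(4) = 1 - 351 = -350


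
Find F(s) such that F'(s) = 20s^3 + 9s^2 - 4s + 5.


Reverse power rule on each term:
  ∫ 20s^3 ds = 5s^4
  ∫ 9s^2 ds = 3s^3
  ∫ -4s ds = -2s^2
  ∫ 5 ds = 5s
F(s) = 5s^4 + 3s^3 - 2s^2 + 5s + C


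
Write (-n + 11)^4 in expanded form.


Expand (-n + 11)^4 by repeated multiplication:
  (-n + 11)^2 = n^2 - 22n + 121
  (-n + 11)^3 = -n^3 + 33n^2 - 363n + 1331
= n^4 - 44n^3 + 726n^2 - 5324n + 14641


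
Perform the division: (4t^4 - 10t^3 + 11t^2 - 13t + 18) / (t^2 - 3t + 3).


(4t^4 - 10t^3 + 11t^2 - 13t + 18) / (t^2 - 3t + 3)
Step 1: 4t^2 * (t^2 - 3t + 3) = 4t^4 - 12t^3 + 12t^2; subtract.
Step 2: 2t * (t^2 - 3t + 3) = 2t^3 - 6t^2 + 6t; subtract.
Step 3: 5 * (t^2 - 3t + 3) = 5t^2 - 15t + 15; subtract.
Quotient: 4t^2 + 2t + 5, Remainder: -4t + 3


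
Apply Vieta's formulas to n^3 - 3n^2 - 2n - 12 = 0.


Monic cubic n^3+bn^2+cn+d=0: sum=-b, pairwise sum=c, product=-d.
b=-3, c=-2, d=-12
r1+r2+r3 = 3
r1r2+r1r3+r2r3 = -2
r1r2r3 = 12


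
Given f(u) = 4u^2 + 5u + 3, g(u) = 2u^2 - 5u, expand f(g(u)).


Substitute g(u) into f:
f(g(u)) = 4*(2u^2 - 5u)^2 + 5*(2u^2 - 5u) + 3
(2u^2 - 5u)^2 = 4u^4 - 20u^3 + 25u^2
Expand and combine: 16u^4 - 80u^3 + 110u^2 - 25u + 3


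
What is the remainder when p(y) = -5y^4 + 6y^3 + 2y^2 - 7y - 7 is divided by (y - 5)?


By the Remainder Theorem, the remainder equals p(5):
  -5*(5)^4 = -3125
  6*(5)^3 = 750
  2*(5)^2 = 50
  -7*(5)^1 = -35
  constant: -7
Sum: -3125 + 750 + 50 - 35 - 7 = -2367


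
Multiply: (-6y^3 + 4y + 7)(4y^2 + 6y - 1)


Distribute each term of the first polynomial:
  (-6y^3)(4y^2 + 6y - 1) = -24y^5 - 36y^4 + 6y^3
  (4y)(4y^2 + 6y - 1) = 16y^3 + 24y^2 - 4y
  (7)(4y^2 + 6y - 1) = 28y^2 + 42y - 7
Sum: -24y^5 - 36y^4 + 22y^3 + 52y^2 + 38y - 7


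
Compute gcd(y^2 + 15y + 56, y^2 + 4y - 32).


Factor each:
  y^2 + 15y + 56 = (y + 8)(y + 7)
  y^2 + 4y - 32 = (y + 8)(y - 4)
Common monic factor: y + 8


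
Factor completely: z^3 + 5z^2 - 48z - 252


Try integer roots (divisors of -252). z=7: p(7)=0.
Divide out (z - 7): quotient is z^2 + 12z + 36.
Factor the quadratic: (z + 6)(z + 6)
Result: (z - 7)(z + 6)(z + 6)


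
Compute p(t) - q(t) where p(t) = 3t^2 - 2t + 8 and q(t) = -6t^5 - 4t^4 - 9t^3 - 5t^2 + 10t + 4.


Distribute the minus sign:
  (3t^2 - 2t + 8)
- (-6t^5 - 4t^4 - 9t^3 - 5t^2 + 10t + 4)
Negate second polynomial: 6t^5 + 4t^4 + 9t^3 + 5t^2 - 10t - 4
Add: 6t^5 + 4t^4 + 9t^3 + 8t^2 - 12t + 4


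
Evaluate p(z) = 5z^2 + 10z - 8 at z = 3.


Using direct substitution:
  5 * (3)^2 = 45
  10 * (3)^1 = 30
  constant: -8
Sum = 45 + 30 - 8 = 67


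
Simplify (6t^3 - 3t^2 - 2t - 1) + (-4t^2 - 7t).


Align terms by degree and add:
  6t^3 - 3t^2 - 2t - 1
  -4t^2 - 7t
= 6t^3 - 7t^2 - 9t - 1


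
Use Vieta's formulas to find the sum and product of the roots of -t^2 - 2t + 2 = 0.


For at^2+bt+c=0: sum = -b/a, product = c/a.
a=-1, b=-2, c=2
Sum = -(-2)/-1 = -2
Product = (2)/-1 = -2


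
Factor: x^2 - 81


Roots satisfy r1 + r2 = -b/a = 0 and r1*r2 = c/a = -81.
So r1 = 9, r2 = -9.
x^2 - 81 = (x - r1)(x - r2) = (x - 9)(x + 9)


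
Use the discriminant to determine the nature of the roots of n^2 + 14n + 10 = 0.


D = b^2 - 4ac = (14)^2 - 4(1)(10) = 196 - 40 = 156
Since D > 0: two distinct irrational roots


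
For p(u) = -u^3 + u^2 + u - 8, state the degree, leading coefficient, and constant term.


Highest power of u is 3, with coefficient -1. Constant term is -8.
Degree = 3, leading coefficient = -1, constant term = -8


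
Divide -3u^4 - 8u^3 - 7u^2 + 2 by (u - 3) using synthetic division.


Synthetic division with c = 3. Coefficients: -3, -8, -7, 0, 2
Bring down -3.
  -3 * 3 = -9; -9 - 8 = -17
  -17 * 3 = -51; -51 - 7 = -58
  -58 * 3 = -174; -174 + 0 = -174
  -174 * 3 = -522; -522 + 2 = -520
Quotient: -3u^3 - 17u^2 - 58u - 174, Remainder: -520


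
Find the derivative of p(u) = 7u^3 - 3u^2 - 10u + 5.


Apply the power rule term by term:
  d/du(7u^3) = 21u^2
  d/du(-3u^2) = -6u
  d/du(-10u) = -10
  d/du(5) = 0
p'(u) = 21u^2 - 6u - 10


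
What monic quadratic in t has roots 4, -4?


p(t) = (t - 4)(t + 4)
Expand: t^2 - 16


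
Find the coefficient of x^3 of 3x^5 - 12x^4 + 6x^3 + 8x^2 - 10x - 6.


Read off the coefficient of x^3: 6


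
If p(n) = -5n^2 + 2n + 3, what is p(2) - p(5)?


p(2) = -13
p(5) = -112
p(2) - p(5) = -13 + 112 = 99


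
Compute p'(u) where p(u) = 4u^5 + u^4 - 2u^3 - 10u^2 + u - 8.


Apply the power rule term by term:
  d/du(4u^5) = 20u^4
  d/du(u^4) = 4u^3
  d/du(-2u^3) = -6u^2
  d/du(-10u^2) = -20u
  d/du(u) = 1
  d/du(-8) = 0
p'(u) = 20u^4 + 4u^3 - 6u^2 - 20u + 1


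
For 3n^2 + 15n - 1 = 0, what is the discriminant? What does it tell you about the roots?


D = b^2 - 4ac = (15)^2 - 4(3)(-1) = 225 + 12 = 237
Since D > 0: two distinct irrational roots


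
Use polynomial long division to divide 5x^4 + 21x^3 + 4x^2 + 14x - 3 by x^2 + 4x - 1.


(5x^4 + 21x^3 + 4x^2 + 14x - 3) / (x^2 + 4x - 1)
Step 1: 5x^2 * (x^2 + 4x - 1) = 5x^4 + 20x^3 - 5x^2; subtract.
Step 2: x * (x^2 + 4x - 1) = x^3 + 4x^2 - x; subtract.
Step 3: 5 * (x^2 + 4x - 1) = 5x^2 + 20x - 5; subtract.
Quotient: 5x^2 + x + 5, Remainder: -5x + 2


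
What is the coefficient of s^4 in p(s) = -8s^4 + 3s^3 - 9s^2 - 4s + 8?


Read off the coefficient of s^4: -8


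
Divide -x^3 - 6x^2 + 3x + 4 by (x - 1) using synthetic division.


Synthetic division with c = 1. Coefficients: -1, -6, 3, 4
Bring down -1.
  -1 * 1 = -1; -1 - 6 = -7
  -7 * 1 = -7; -7 + 3 = -4
  -4 * 1 = -4; -4 + 4 = 0
Quotient: -x^2 - 7x - 4, Remainder: 0


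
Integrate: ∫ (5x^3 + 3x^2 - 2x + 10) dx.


Reverse power rule on each term:
  ∫ 5x^3 dx = (5/4)x^4
  ∫ 3x^2 dx = x^3
  ∫ -2x dx = -x^2
  ∫ 10 dx = 10x
F(x) = (5/4)x^4 + x^3 - x^2 + 10x + C


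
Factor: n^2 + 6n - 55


Roots satisfy r1 + r2 = -b/a = -6 and r1*r2 = c/a = -55.
So r1 = 5, r2 = -11.
n^2 + 6n - 55 = (n - r1)(n - r2) = (n - 5)(n + 11)


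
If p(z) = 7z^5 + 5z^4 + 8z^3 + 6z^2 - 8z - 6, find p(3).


Using direct substitution:
  7 * (3)^5 = 1701
  5 * (3)^4 = 405
  8 * (3)^3 = 216
  6 * (3)^2 = 54
  -8 * (3)^1 = -24
  constant: -6
Sum = 1701 + 405 + 216 + 54 - 24 - 6 = 2346


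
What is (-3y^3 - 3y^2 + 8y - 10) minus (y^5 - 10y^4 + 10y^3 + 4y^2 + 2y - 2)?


Distribute the minus sign:
  (-3y^3 - 3y^2 + 8y - 10)
- (y^5 - 10y^4 + 10y^3 + 4y^2 + 2y - 2)
Negate second polynomial: -y^5 + 10y^4 - 10y^3 - 4y^2 - 2y + 2
Add: -y^5 + 10y^4 - 13y^3 - 7y^2 + 6y - 8


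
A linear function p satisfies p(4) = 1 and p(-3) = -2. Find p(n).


p(n) = mn + b. Using p(4)=1, p(-3)=-2:
m = (1 + 2)/(4 + 3) = 3/7 = 3/7
b = 1 - m*(4) = 1 - 12/7 = -5/7
p(n) = (3/7)n - (5/7)


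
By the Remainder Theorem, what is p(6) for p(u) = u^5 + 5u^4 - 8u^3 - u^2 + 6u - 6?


By the Remainder Theorem, the remainder equals p(6):
  1*(6)^5 = 7776
  5*(6)^4 = 6480
  -8*(6)^3 = -1728
  -1*(6)^2 = -36
  6*(6)^1 = 36
  constant: -6
Sum: 7776 + 6480 - 1728 - 36 + 36 - 6 = 12522


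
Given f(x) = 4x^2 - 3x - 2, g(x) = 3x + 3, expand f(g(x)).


Substitute g(x) into f:
f(g(x)) = 4*(3x + 3)^2 + (-3)*(3x + 3) + (-2)
(3x + 3)^2 = 9x^2 + 18x + 9
Expand and combine: 36x^2 + 63x + 25


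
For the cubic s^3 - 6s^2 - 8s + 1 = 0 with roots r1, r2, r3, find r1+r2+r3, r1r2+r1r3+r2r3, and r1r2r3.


Monic cubic s^3+bs^2+cs+d=0: sum=-b, pairwise sum=c, product=-d.
b=-6, c=-8, d=1
r1+r2+r3 = 6
r1r2+r1r3+r2r3 = -8
r1r2r3 = -1


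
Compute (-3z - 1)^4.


Expand (-3z - 1)^4 by repeated multiplication:
  (-3z - 1)^2 = 9z^2 + 6z + 1
  (-3z - 1)^3 = -27z^3 - 27z^2 - 9z - 1
= 81z^4 + 108z^3 + 54z^2 + 12z + 1


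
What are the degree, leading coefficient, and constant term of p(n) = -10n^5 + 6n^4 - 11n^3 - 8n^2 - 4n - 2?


Highest power of n is 5, with coefficient -10. Constant term is -2.
Degree = 5, leading coefficient = -10, constant term = -2


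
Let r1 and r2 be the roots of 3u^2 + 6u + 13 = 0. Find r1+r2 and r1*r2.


For au^2+bu+c=0: sum = -b/a, product = c/a.
a=3, b=6, c=13
Sum = -(6)/3 = -2
Product = (13)/3 = 13/3


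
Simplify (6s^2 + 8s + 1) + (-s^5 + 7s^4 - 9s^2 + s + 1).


Align terms by degree and add:
  6s^2 + 8s + 1
  -s^5 + 7s^4 - 9s^2 + s + 1
= -s^5 + 7s^4 - 3s^2 + 9s + 2


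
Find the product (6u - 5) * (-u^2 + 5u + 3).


Distribute each term of the first polynomial:
  (6u)(-u^2 + 5u + 3) = -6u^3 + 30u^2 + 18u
  (-5)(-u^2 + 5u + 3) = 5u^2 - 25u - 15
Sum: -6u^3 + 35u^2 - 7u - 15


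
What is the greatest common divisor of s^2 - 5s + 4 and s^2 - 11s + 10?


Factor each:
  s^2 - 5s + 4 = (s - 1)(s - 4)
  s^2 - 11s + 10 = (s - 1)(s - 10)
Common monic factor: s - 1


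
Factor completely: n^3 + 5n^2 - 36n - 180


Try integer roots (divisors of -180). n=6: p(6)=0.
Divide out (n - 6): quotient is n^2 + 11n + 30.
Factor the quadratic: (n + 6)(n + 5)
Result: (n - 6)(n + 6)(n + 5)


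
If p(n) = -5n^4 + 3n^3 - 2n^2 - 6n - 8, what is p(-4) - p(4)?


p(-4) = -1488
p(4) = -1152
p(-4) - p(4) = -1488 + 1152 = -336


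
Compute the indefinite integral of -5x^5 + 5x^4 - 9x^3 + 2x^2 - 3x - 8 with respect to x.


Reverse power rule on each term:
  ∫ -5x^5 dx = -(5/6)x^6
  ∫ 5x^4 dx = x^5
  ∫ -9x^3 dx = -(9/4)x^4
  ∫ 2x^2 dx = (2/3)x^3
  ∫ -3x dx = -(3/2)x^2
  ∫ -8 dx = -8x
F(x) = -(5/6)x^6 + x^5 - (9/4)x^4 + (2/3)x^3 - (3/2)x^2 - 8x + C


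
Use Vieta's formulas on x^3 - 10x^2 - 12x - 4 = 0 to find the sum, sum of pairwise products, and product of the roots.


Monic cubic x^3+bx^2+cx+d=0: sum=-b, pairwise sum=c, product=-d.
b=-10, c=-12, d=-4
r1+r2+r3 = 10
r1r2+r1r3+r2r3 = -12
r1r2r3 = 4


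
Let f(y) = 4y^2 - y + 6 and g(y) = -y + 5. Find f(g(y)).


Substitute g(y) into f:
f(g(y)) = 4*(-y + 5)^2 + (-1)*(-y + 5) + 6
(-y + 5)^2 = y^2 - 10y + 25
Expand and combine: 4y^2 - 39y + 101


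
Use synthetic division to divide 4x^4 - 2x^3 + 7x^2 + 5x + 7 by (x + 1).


Synthetic division with c = -1. Coefficients: 4, -2, 7, 5, 7
Bring down 4.
  4 * -1 = -4; -4 - 2 = -6
  -6 * -1 = 6; 6 + 7 = 13
  13 * -1 = -13; -13 + 5 = -8
  -8 * -1 = 8; 8 + 7 = 15
Quotient: 4x^3 - 6x^2 + 13x - 8, Remainder: 15


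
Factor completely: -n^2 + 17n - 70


Roots satisfy r1 + r2 = -b/a = 17 and r1*r2 = c/a = 70.
So r1 = 10, r2 = 7.
-n^2 + 17n - 70 = -(n - r1)(n - r2) = -(n - 10)(n - 7)


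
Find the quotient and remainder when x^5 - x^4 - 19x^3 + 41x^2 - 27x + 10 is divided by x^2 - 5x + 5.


(x^5 - x^4 - 19x^3 + 41x^2 - 27x + 10) / (x^2 - 5x + 5)
Step 1: x^3 * (x^2 - 5x + 5) = x^5 - 5x^4 + 5x^3; subtract.
Step 2: 4x^2 * (x^2 - 5x + 5) = 4x^4 - 20x^3 + 20x^2; subtract.
Step 3: -4x * (x^2 - 5x + 5) = -4x^3 + 20x^2 - 20x; subtract.
Step 4: 1 * (x^2 - 5x + 5) = x^2 - 5x + 5; subtract.
Quotient: x^3 + 4x^2 - 4x + 1, Remainder: -2x + 5


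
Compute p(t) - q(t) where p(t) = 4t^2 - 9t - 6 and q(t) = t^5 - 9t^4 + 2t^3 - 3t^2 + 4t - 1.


Distribute the minus sign:
  (4t^2 - 9t - 6)
- (t^5 - 9t^4 + 2t^3 - 3t^2 + 4t - 1)
Negate second polynomial: -t^5 + 9t^4 - 2t^3 + 3t^2 - 4t + 1
Add: -t^5 + 9t^4 - 2t^3 + 7t^2 - 13t - 5


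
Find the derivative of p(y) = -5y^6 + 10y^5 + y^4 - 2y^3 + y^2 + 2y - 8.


Apply the power rule term by term:
  d/dy(-5y^6) = -30y^5
  d/dy(10y^5) = 50y^4
  d/dy(y^4) = 4y^3
  d/dy(-2y^3) = -6y^2
  d/dy(y^2) = 2y
  d/dy(2y) = 2
  d/dy(-8) = 0
p'(y) = -30y^5 + 50y^4 + 4y^3 - 6y^2 + 2y + 2


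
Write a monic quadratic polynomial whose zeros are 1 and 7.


p(s) = (s - 1)(s - 7)
Expand: s^2 - 8s + 7


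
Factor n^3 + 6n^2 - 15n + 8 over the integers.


Try integer roots (divisors of 8). n=1: p(1)=0.
Divide out (n - 1): quotient is n^2 + 7n - 8.
Factor the quadratic: (n + 8)(n - 1)
Result: (n - 1)(n + 8)(n - 1)


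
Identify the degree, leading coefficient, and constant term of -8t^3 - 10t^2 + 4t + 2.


Highest power of t is 3, with coefficient -8. Constant term is 2.
Degree = 3, leading coefficient = -8, constant term = 2


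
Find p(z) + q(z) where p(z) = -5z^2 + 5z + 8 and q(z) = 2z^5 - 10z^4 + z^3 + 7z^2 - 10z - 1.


Align terms by degree and add:
  -5z^2 + 5z + 8
+ 2z^5 - 10z^4 + z^3 + 7z^2 - 10z - 1
= 2z^5 - 10z^4 + z^3 + 2z^2 - 5z + 7


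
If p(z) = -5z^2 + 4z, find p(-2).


Using direct substitution:
  -5 * (-2)^2 = -20
  4 * (-2)^1 = -8
  constant: 0
Sum = -20 - 8 + 0 = -28


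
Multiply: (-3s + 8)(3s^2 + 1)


Distribute each term of the first polynomial:
  (-3s)(3s^2 + 1) = -9s^3 - 3s
  (8)(3s^2 + 1) = 24s^2 + 8
Sum: -9s^3 + 24s^2 - 3s + 8


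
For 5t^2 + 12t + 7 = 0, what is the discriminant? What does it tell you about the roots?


D = b^2 - 4ac = (12)^2 - 4(5)(7) = 144 - 140 = 4
Since D > 0: two distinct rational roots


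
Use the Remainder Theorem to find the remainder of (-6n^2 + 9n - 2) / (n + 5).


By the Remainder Theorem, the remainder equals p(-5):
  -6*(-5)^2 = -150
  9*(-5)^1 = -45
  constant: -2
Sum: -150 - 45 - 2 = -197


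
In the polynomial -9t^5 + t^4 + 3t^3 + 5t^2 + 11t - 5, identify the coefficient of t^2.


Read off the coefficient of t^2: 5


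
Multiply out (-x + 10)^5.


Expand (-x + 10)^5 by repeated multiplication:
  (-x + 10)^2 = x^2 - 20x + 100
  (-x + 10)^3 = -x^3 + 30x^2 - 300x + 1000
  (-x + 10)^4 = x^4 - 40x^3 + 600x^2 - 4000x + 10000
= -x^5 + 50x^4 - 1000x^3 + 10000x^2 - 50000x + 100000


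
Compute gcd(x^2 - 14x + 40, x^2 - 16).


Factor each:
  x^2 - 14x + 40 = (x - 4)(x - 10)
  x^2 - 16 = (x - 4)(x + 4)
Common monic factor: x - 4


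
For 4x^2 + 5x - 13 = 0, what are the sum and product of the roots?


For ax^2+bx+c=0: sum = -b/a, product = c/a.
a=4, b=5, c=-13
Sum = -(5)/4 = -5/4
Product = (-13)/4 = -13/4


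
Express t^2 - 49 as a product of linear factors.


Roots satisfy r1 + r2 = -b/a = 0 and r1*r2 = c/a = -49.
So r1 = 7, r2 = -7.
t^2 - 49 = (t - r1)(t - r2) = (t - 7)(t + 7)


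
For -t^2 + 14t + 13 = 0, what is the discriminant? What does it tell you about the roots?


D = b^2 - 4ac = (14)^2 - 4(-1)(13) = 196 + 52 = 248
Since D > 0: two distinct irrational roots


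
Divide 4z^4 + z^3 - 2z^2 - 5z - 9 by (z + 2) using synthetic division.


Synthetic division with c = -2. Coefficients: 4, 1, -2, -5, -9
Bring down 4.
  4 * -2 = -8; -8 + 1 = -7
  -7 * -2 = 14; 14 - 2 = 12
  12 * -2 = -24; -24 - 5 = -29
  -29 * -2 = 58; 58 - 9 = 49
Quotient: 4z^3 - 7z^2 + 12z - 29, Remainder: 49


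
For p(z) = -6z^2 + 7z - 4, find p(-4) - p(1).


p(-4) = -128
p(1) = -3
p(-4) - p(1) = -128 + 3 = -125


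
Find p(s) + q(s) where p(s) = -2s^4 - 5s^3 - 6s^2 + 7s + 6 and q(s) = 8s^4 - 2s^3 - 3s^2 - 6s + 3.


Align terms by degree and add:
  -2s^4 - 5s^3 - 6s^2 + 7s + 6
+ 8s^4 - 2s^3 - 3s^2 - 6s + 3
= 6s^4 - 7s^3 - 9s^2 + s + 9


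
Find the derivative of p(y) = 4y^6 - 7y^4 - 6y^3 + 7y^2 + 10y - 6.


Apply the power rule term by term:
  d/dy(4y^6) = 24y^5
  d/dy(-7y^4) = -28y^3
  d/dy(-6y^3) = -18y^2
  d/dy(7y^2) = 14y
  d/dy(10y) = 10
  d/dy(-6) = 0
p'(y) = 24y^5 - 28y^3 - 18y^2 + 14y + 10


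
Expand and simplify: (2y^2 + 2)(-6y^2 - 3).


Distribute each term of the first polynomial:
  (2y^2)(-6y^2 - 3) = -12y^4 - 6y^2
  (2)(-6y^2 - 3) = -12y^2 - 6
Sum: -12y^4 - 18y^2 - 6


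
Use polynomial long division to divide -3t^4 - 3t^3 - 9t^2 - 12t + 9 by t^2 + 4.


(-3t^4 - 3t^3 - 9t^2 - 12t + 9) / (t^2 + 4)
Step 1: -3t^2 * (t^2 + 4) = -3t^4 - 12t^2; subtract.
Step 2: -3t * (t^2 + 4) = -3t^3 - 12t; subtract.
Step 3: 3 * (t^2 + 4) = 3t^2 + 12; subtract.
Quotient: -3t^2 - 3t + 3, Remainder: -3


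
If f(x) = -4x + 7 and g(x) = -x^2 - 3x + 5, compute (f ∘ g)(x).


Substitute g(x) into f:
f(g(x)) = -4*(-x^2 - 3x + 5) + 7
Expand and combine: 4x^2 + 12x - 13


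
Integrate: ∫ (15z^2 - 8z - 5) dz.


Reverse power rule on each term:
  ∫ 15z^2 dz = 5z^3
  ∫ -8z dz = -4z^2
  ∫ -5 dz = -5z
F(z) = 5z^3 - 4z^2 - 5z + C


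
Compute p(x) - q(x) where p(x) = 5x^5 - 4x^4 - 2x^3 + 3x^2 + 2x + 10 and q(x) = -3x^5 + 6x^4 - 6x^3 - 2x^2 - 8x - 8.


Distribute the minus sign:
  (5x^5 - 4x^4 - 2x^3 + 3x^2 + 2x + 10)
- (-3x^5 + 6x^4 - 6x^3 - 2x^2 - 8x - 8)
Negate second polynomial: 3x^5 - 6x^4 + 6x^3 + 2x^2 + 8x + 8
Add: 8x^5 - 10x^4 + 4x^3 + 5x^2 + 10x + 18


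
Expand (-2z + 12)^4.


Expand (-2z + 12)^4 by repeated multiplication:
  (-2z + 12)^2 = 4z^2 - 48z + 144
  (-2z + 12)^3 = -8z^3 + 144z^2 - 864z + 1728
= 16z^4 - 384z^3 + 3456z^2 - 13824z + 20736


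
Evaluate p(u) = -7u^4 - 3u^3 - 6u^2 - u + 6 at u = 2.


Using direct substitution:
  -7 * (2)^4 = -112
  -3 * (2)^3 = -24
  -6 * (2)^2 = -24
  -1 * (2)^1 = -2
  constant: 6
Sum = -112 - 24 - 24 - 2 + 6 = -156


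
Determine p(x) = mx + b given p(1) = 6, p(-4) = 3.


p(x) = mx + b. Using p(1)=6, p(-4)=3:
m = (6 - 3)/(1 + 4) = 3/5 = 3/5
b = 6 - m*(1) = 6 - 3/5 = 27/5
p(x) = (3/5)x + (27/5)


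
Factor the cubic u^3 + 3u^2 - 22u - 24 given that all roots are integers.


Try integer roots (divisors of -24). u=-6: p(-6)=0.
Divide out (u + 6): quotient is u^2 - 3u - 4.
Factor the quadratic: (u - 4)(u + 1)
Result: (u + 6)(u - 4)(u + 1)


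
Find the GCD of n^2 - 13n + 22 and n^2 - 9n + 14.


Factor each:
  n^2 - 13n + 22 = (n - 2)(n - 11)
  n^2 - 9n + 14 = (n - 2)(n - 7)
Common monic factor: n - 2


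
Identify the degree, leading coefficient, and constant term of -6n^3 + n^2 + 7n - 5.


Highest power of n is 3, with coefficient -6. Constant term is -5.
Degree = 3, leading coefficient = -6, constant term = -5


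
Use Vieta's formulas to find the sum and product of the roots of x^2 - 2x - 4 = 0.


For ax^2+bx+c=0: sum = -b/a, product = c/a.
a=1, b=-2, c=-4
Sum = -(-2)/1 = 2
Product = (-4)/1 = -4


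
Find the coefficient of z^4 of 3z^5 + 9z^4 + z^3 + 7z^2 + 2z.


Read off the coefficient of z^4: 9


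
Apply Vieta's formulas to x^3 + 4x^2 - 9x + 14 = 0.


Monic cubic x^3+bx^2+cx+d=0: sum=-b, pairwise sum=c, product=-d.
b=4, c=-9, d=14
r1+r2+r3 = -4
r1r2+r1r3+r2r3 = -9
r1r2r3 = -14


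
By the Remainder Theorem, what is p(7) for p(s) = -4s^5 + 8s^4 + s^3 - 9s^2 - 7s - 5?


By the Remainder Theorem, the remainder equals p(7):
  -4*(7)^5 = -67228
  8*(7)^4 = 19208
  1*(7)^3 = 343
  -9*(7)^2 = -441
  -7*(7)^1 = -49
  constant: -5
Sum: -67228 + 19208 + 343 - 441 - 49 - 5 = -48172


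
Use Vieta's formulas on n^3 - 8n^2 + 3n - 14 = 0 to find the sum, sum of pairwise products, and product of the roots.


Monic cubic n^3+bn^2+cn+d=0: sum=-b, pairwise sum=c, product=-d.
b=-8, c=3, d=-14
r1+r2+r3 = 8
r1r2+r1r3+r2r3 = 3
r1r2r3 = 14


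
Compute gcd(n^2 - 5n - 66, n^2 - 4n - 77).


Factor each:
  n^2 - 5n - 66 = (n - 11)(n + 6)
  n^2 - 4n - 77 = (n - 11)(n + 7)
Common monic factor: n - 11


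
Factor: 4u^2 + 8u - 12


Roots satisfy r1 + r2 = -b/a = -2 and r1*r2 = c/a = -3.
So r1 = 1, r2 = -3.
4u^2 + 8u - 12 = 4(u - r1)(u - r2) = 4(u - 1)(u + 3)


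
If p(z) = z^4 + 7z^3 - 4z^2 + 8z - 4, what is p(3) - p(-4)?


p(3) = 254
p(-4) = -292
p(3) - p(-4) = 254 + 292 = 546


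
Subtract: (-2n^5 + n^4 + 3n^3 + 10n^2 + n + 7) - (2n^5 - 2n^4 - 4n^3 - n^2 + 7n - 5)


Distribute the minus sign:
  (-2n^5 + n^4 + 3n^3 + 10n^2 + n + 7)
- (2n^5 - 2n^4 - 4n^3 - n^2 + 7n - 5)
Negate second polynomial: -2n^5 + 2n^4 + 4n^3 + n^2 - 7n + 5
Add: -4n^5 + 3n^4 + 7n^3 + 11n^2 - 6n + 12


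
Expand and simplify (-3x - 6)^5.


Expand (-3x - 6)^5 by repeated multiplication:
  (-3x - 6)^2 = 9x^2 + 36x + 36
  (-3x - 6)^3 = -27x^3 - 162x^2 - 324x - 216
  (-3x - 6)^4 = 81x^4 + 648x^3 + 1944x^2 + 2592x + 1296
= -243x^5 - 2430x^4 - 9720x^3 - 19440x^2 - 19440x - 7776


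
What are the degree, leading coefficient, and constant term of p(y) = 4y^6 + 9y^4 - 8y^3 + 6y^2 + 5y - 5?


Highest power of y is 6, with coefficient 4. Constant term is -5.
Degree = 6, leading coefficient = 4, constant term = -5


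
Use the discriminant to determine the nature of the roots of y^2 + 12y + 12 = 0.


D = b^2 - 4ac = (12)^2 - 4(1)(12) = 144 - 48 = 96
Since D > 0: two distinct irrational roots


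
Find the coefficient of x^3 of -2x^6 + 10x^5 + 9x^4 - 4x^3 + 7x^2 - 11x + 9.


Read off the coefficient of x^3: -4


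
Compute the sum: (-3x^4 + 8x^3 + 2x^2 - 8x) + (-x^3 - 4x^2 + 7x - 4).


Align terms by degree and add:
  -3x^4 + 8x^3 + 2x^2 - 8x
  -x^3 - 4x^2 + 7x - 4
= -3x^4 + 7x^3 - 2x^2 - x - 4
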